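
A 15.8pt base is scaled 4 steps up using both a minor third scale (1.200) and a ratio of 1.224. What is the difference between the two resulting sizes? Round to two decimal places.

Minor third: 15.8 × 1.200⁴ = 32.7629pt
At 1.224: 15.8 × 1.224⁴ = 35.4636pt
Difference: 35.4636 − 32.7629 = 2.7007pt

2.70pt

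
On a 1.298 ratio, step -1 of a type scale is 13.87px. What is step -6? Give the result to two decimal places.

3.76px

Moving from step -1 to step -6 is 5 steps down, so divide by r⁵.
13.87 ÷ 1.298⁵ = 13.87 ÷ 3.68446 ≈ 3.764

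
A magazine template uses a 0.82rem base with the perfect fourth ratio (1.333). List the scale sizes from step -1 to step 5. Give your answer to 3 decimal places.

0.615rem, 0.820rem, 1.093rem, 1.457rem, 1.942rem, 2.589rem, 3.451rem

Step -1: 0.82 ÷ 1.333 = 0.615
Step 0: 0.82rem
Step 1: 0.82 × 1.333 = 1.093
Step 2: 0.82 × 1.333² = 1.457
Step 3: 0.82 × 1.333³ = 1.942
Step 4: 0.82 × 1.333⁴ = 2.589
Step 5: 0.82 × 1.333⁵ = 3.451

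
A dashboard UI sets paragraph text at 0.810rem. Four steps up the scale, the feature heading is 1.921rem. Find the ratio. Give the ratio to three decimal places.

1.241

The ratio satisfies 0.810 × r⁴ = 1.921, so r = (1.921 / 0.810)^(1/4).
r = 2.3716^(1/4) ≈ 1.2410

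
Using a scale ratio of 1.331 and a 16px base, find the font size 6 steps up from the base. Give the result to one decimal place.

89.0px

Each step on a modular scale multiplies by the ratio, so the size n steps from the base is base × ratioⁿ.
16.0 × 1.331⁶ = 16.0 × 5.55992 ≈ 88.96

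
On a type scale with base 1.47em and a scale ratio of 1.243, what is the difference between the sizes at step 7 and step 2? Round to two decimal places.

4.47em

Step 2: 1.47 × 1.243² = 2.2712em
Step 7: 1.47 × 1.243⁷ = 6.7393em
Difference: 6.7393 − 2.2712 = 4.4681em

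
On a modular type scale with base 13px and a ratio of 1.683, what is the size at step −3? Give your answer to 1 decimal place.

2.7px

Each step on a modular scale multiplies by the ratio, so the size n steps from the base is base × ratioⁿ.
13.0 ÷ 1.683³ = 13.0 ÷ 4.76708 ≈ 2.73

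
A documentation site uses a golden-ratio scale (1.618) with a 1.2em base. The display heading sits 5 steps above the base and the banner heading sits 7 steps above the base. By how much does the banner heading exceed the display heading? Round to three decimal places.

21.529em

Step 5: 1.2 × 1.618⁵ = 13.30681em
Step 7: 1.2 × 1.618⁷ = 34.83621em
Difference: 34.83621 − 13.30681 = 21.52940em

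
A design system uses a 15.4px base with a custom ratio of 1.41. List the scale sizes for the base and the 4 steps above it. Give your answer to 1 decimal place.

Step 0: 15.4px
Step 1: 15.4 × 1.41 = 21.7
Step 2: 15.4 × 1.41² = 30.6
Step 3: 15.4 × 1.41³ = 43.2
Step 4: 15.4 × 1.41⁴ = 60.9

15.4px, 21.7px, 30.6px, 43.2px, 60.9px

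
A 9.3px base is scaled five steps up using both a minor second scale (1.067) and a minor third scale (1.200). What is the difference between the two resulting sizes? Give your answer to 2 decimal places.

10.28px

Minor second: 9.3 × 1.067⁵ = 12.8619px
Minor third: 9.3 × 1.200⁵ = 23.1414px
Difference: 23.1414 − 12.8619 = 10.2795px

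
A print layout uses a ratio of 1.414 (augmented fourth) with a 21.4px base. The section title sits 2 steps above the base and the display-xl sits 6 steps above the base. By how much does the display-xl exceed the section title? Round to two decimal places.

Step 2: 21.4 × 1.414² = 42.7871px
Step 6: 21.4 × 1.414⁶ = 171.0449px
Difference: 171.0449 − 42.7871 = 128.2578px

128.26px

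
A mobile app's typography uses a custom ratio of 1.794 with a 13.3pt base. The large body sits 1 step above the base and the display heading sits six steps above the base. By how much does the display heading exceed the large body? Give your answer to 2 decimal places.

Step 1: 13.3 × 1.794 = 23.8602pt
Step 6: 13.3 × 1.794⁶ = 443.3904pt
Difference: 443.3904 − 23.8602 = 419.5302pt

419.53pt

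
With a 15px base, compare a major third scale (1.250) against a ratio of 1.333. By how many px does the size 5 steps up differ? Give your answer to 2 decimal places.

Major third: 15.0 × 1.250⁵ = 45.7764px
At 1.333: 15.0 × 1.333⁵ = 63.1309px
Difference: 63.1309 − 45.7764 = 17.3545px

17.35px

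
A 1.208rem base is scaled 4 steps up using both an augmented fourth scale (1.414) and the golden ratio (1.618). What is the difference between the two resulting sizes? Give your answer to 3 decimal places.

3.450rem

Augmented fourth: 1.208 × 1.414⁴ = 4.82908rem
Golden ratio: 1.208 × 1.618⁴ = 8.27906rem
Difference: 8.27906 − 4.82908 = 3.44998rem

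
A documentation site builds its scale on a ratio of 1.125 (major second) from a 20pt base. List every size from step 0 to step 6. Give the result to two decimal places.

Step 0: 20pt
Step 1: 20.0 × 1.125 = 22.50
Step 2: 20.0 × 1.125² = 25.31
Step 3: 20.0 × 1.125³ = 28.48
Step 4: 20.0 × 1.125⁴ = 32.04
Step 5: 20.0 × 1.125⁵ = 36.04
Step 6: 20.0 × 1.125⁶ = 40.55

20.00pt, 22.50pt, 25.31pt, 28.48pt, 32.04pt, 36.04pt, 40.55pt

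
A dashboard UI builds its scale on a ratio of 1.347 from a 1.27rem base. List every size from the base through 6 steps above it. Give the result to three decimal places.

1.270rem, 1.711rem, 2.304rem, 3.104rem, 4.181rem, 5.632rem, 7.586rem

Step 0: 1.27rem
Step 1: 1.27 × 1.347 = 1.711
Step 2: 1.27 × 1.347² = 2.304
Step 3: 1.27 × 1.347³ = 3.104
Step 4: 1.27 × 1.347⁴ = 4.181
Step 5: 1.27 × 1.347⁵ = 5.632
Step 6: 1.27 × 1.347⁶ = 7.586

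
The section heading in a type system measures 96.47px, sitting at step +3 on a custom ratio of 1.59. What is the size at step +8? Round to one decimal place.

Moving from step +3 to step +8 is 5 steps up, so multiply by r⁵.
96.47 × 1.59⁵ = 96.47 × 10.16215 ≈ 980.343

980.3px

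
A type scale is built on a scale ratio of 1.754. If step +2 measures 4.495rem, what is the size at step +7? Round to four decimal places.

74.6238rem

4.495 × 1.754⁵ = 4.495 × 16.60152 ≈ 74.6238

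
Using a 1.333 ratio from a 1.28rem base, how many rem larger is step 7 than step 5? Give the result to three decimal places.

4.185rem

Step 5: 1.28 × 1.333⁵ = 5.38717rem
Step 7: 1.28 × 1.333⁷ = 9.57240rem
Difference: 9.57240 − 5.38717 = 4.18523rem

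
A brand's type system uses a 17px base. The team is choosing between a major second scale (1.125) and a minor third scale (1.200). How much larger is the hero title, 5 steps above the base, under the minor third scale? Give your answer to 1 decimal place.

Major second: 17.0 × 1.125⁵ = 30.635px
Minor third: 17.0 × 1.200⁵ = 42.301px
Difference: 42.301 − 30.635 = 11.666px

11.7px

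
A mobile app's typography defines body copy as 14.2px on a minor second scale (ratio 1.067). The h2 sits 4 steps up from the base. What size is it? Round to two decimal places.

Every step multiplies by the scale ratio.
14.2 × 1.067⁴ = 14.2 × 1.29616 ≈ 18.41

18.41px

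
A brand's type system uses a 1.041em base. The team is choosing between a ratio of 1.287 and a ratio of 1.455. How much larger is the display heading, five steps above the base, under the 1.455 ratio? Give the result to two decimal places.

At 1.287: 1.041 × 1.287⁵ = 3.6757em
At 1.455: 1.041 × 1.455⁵ = 6.7884em
Difference: 6.7884 − 3.6757 = 3.1127em

3.11em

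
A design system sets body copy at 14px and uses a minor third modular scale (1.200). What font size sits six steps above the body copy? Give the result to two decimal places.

41.80px

14.0 × 1.200⁶ = 14.0 × 2.98598 ≈ 41.80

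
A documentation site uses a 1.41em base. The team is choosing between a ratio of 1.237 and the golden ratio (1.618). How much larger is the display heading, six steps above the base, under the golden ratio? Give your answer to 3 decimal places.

At 1.237: 1.41 × 1.237⁶ = 5.05170em
Golden ratio: 1.41 × 1.618⁶ = 25.29823em
Difference: 25.29823 − 5.05170 = 20.24653em

20.247em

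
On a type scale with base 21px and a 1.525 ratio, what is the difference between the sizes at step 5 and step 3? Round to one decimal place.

98.7px

Step 3: 21.0 × 1.525³ = 74.478px
Step 5: 21.0 × 1.525⁵ = 173.208px
Difference: 173.208 − 74.478 = 98.730px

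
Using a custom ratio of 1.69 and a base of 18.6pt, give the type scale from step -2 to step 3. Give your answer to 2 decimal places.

6.51pt, 11.01pt, 18.60pt, 31.43pt, 53.12pt, 89.78pt

Step -2: 18.6 ÷ 1.69² = 6.51
Step -1: 18.6 ÷ 1.69 = 11.01
Step 0: 18.6pt
Step 1: 18.6 × 1.69 = 31.43
Step 2: 18.6 × 1.69² = 53.12
Step 3: 18.6 × 1.69³ = 89.78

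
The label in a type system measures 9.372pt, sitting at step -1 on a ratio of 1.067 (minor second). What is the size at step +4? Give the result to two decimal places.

Moving from step -1 to step +4 is 5 steps up, so multiply by r⁵.
9.372 × 1.067⁵ = 9.372 × 1.38300 ≈ 12.961

12.96pt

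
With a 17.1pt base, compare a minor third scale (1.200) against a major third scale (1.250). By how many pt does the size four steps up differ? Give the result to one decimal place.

6.3pt

Minor third: 17.1 × 1.200⁴ = 35.459pt
Major third: 17.1 × 1.250⁴ = 41.748pt
Difference: 41.748 − 35.459 = 6.289pt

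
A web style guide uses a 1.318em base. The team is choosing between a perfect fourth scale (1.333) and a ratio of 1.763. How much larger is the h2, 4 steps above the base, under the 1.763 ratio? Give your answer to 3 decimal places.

8.571em

Perfect fourth: 1.318 × 1.333⁴ = 4.16137em
At 1.763: 1.318 × 1.763⁴ = 12.73282em
Difference: 12.73282 − 4.16137 = 8.57145em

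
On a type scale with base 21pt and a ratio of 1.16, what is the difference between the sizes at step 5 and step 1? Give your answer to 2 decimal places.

19.75pt

Step 1: 21.0 × 1.16 = 24.3600pt
Step 5: 21.0 × 1.16⁵ = 44.1072pt
Difference: 44.1072 − 24.3600 = 19.7472pt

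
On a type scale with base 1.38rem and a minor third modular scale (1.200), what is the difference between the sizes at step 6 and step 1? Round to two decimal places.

2.46rem

Step 1: 1.38 × 1.200 = 1.6560rem
Step 6: 1.38 × 1.200⁶ = 4.1207rem
Difference: 4.1207 − 1.6560 = 2.4647rem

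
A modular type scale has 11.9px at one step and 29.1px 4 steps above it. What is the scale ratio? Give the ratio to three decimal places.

1.251

The ratio satisfies 11.9 × r⁴ = 29.1, so r = (29.1 / 11.9)^(1/4).
r = 2.4454^(1/4) ≈ 1.2505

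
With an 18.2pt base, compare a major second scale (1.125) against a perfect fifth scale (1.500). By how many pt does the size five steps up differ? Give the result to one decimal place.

Major second: 18.2 × 1.125⁵ = 32.797pt
Perfect fifth: 18.2 × 1.500⁵ = 138.206pt
Difference: 138.206 − 32.797 = 105.409pt

105.4pt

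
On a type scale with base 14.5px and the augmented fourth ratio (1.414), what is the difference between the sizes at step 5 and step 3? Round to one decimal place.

41.0px

Step 3: 14.5 × 1.414³ = 40.994px
Step 5: 14.5 × 1.414⁵ = 81.962px
Difference: 81.962 − 40.994 = 40.968px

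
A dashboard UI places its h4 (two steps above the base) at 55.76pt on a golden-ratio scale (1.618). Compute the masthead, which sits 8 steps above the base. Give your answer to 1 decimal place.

55.76 × 1.618⁶ = 55.76 × 17.94201 ≈ 1000.446

1000.4pt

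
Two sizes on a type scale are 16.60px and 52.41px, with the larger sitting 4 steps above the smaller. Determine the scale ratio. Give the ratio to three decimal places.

1.333

The ratio satisfies 16.60 × r⁴ = 52.41, so r = (52.41 / 16.60)^(1/4).
r = 3.1572^(1/4) ≈ 1.3330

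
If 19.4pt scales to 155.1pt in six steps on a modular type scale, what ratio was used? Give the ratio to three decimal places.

The ratio satisfies 19.4 × r⁶ = 155.1, so r = (155.1 / 19.4)^(1/6).
r = 7.9948^(1/6) ≈ 1.4141

1.414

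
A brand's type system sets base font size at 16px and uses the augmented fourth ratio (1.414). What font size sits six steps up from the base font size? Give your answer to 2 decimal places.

A modular type scale is a geometric sequence: sizeₙ = base × rⁿ.
16.0 × 1.414⁶ = 16.0 × 7.99275 ≈ 127.88

127.88px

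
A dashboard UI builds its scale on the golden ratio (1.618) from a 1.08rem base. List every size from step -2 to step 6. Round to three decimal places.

Step -2: 1.08 ÷ 1.618² = 0.413
Step -1: 1.08 ÷ 1.618 = 0.667
Step 0: 1.08rem
Step 1: 1.08 × 1.618 = 1.747
Step 2: 1.08 × 1.618² = 2.827
Step 3: 1.08 × 1.618³ = 4.575
Step 4: 1.08 × 1.618⁴ = 7.402
Step 5: 1.08 × 1.618⁵ = 11.976
Step 6: 1.08 × 1.618⁶ = 19.377

0.413rem, 0.667rem, 1.080rem, 1.747rem, 2.827rem, 4.575rem, 7.402rem, 11.976rem, 19.377rem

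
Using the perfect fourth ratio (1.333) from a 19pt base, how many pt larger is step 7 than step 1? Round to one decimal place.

Step 1: 19.0 × 1.333 = 25.327pt
Step 7: 19.0 × 1.333⁷ = 142.090pt
Difference: 142.090 − 25.327 = 116.763pt

116.8pt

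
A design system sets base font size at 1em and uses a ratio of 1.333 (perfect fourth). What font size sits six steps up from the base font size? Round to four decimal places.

1.0 × 1.333⁶ = 1.0 × 5.61023 ≈ 5.6102

5.6102em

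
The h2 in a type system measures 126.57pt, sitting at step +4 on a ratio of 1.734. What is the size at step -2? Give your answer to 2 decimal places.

The gap is -2 − (4) = -6 steps, so the factor is 1.734^-6.
126.57 ÷ 1.734⁶ = 126.57 ÷ 27.18282 ≈ 4.656

4.66pt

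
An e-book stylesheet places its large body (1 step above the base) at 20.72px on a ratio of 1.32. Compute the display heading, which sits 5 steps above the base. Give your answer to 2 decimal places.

62.91px

Moving from step +1 to step +5 is 4 steps up, so multiply by r⁴.
20.72 × 1.32⁴ = 20.72 × 3.03596 ≈ 62.905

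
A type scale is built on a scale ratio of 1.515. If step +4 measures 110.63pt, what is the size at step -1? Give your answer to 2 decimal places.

110.63 ÷ 1.515⁵ = 110.63 ÷ 7.98111 ≈ 13.861

13.86pt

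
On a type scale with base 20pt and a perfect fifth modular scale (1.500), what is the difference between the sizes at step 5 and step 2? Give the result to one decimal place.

Step 2: 20.0 × 1.500² = 45.000pt
Step 5: 20.0 × 1.500⁵ = 151.875pt
Difference: 151.875 − 45.000 = 106.875pt

106.9pt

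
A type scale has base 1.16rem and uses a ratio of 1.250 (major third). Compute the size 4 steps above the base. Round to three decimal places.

Each step on a modular scale multiplies by the ratio, so the size n steps from the base is base × ratioⁿ.
1.16 × 1.250⁴ = 1.16 × 2.44141 ≈ 2.832

2.832rem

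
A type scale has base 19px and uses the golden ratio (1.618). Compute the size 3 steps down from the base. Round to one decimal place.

4.5px

Each step on a modular scale multiplies by the ratio, so the size n steps from the base is base × ratioⁿ.
19.0 ÷ 1.618³ = 19.0 ÷ 4.23580 ≈ 4.49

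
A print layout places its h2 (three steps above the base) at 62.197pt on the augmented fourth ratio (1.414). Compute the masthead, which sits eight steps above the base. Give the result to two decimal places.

62.197 × 1.414⁵ = 62.197 × 5.65258 ≈ 351.574

351.57pt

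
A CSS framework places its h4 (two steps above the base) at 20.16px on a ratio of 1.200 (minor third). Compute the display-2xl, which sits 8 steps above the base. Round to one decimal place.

20.16 × 1.200⁶ = 20.16 × 2.98598 ≈ 60.197

60.2px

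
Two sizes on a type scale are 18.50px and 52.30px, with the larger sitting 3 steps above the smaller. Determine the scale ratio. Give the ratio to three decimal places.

1.414

r³ = 52.30 / 18.50, so r = (52.30/18.50)^(1/3).
r = 2.8270^(1/3) ≈ 1.4140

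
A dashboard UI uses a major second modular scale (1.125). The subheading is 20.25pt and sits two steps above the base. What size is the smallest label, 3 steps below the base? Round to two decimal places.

11.24pt

20.25 ÷ 1.125⁵ = 20.25 ÷ 1.80203 ≈ 11.237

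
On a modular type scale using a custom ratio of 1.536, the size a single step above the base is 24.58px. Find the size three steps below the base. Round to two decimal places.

4.42px

24.58 ÷ 1.536⁴ = 24.58 ÷ 5.56628 ≈ 4.416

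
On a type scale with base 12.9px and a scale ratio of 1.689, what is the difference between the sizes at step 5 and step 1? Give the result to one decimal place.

155.5px

Step 1: 12.9 × 1.689 = 21.788px
Step 5: 12.9 × 1.689⁵ = 177.312px
Difference: 177.312 − 21.788 = 155.524px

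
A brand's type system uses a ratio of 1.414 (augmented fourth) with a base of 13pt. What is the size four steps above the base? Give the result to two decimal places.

51.97pt

Each step on a modular scale multiplies by the ratio, so the size n steps from the base is base × ratioⁿ.
13.0 × 1.414⁴ = 13.0 × 3.99758 ≈ 51.97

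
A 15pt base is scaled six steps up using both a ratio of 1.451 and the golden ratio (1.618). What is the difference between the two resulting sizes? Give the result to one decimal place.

At 1.451: 15.0 × 1.451⁶ = 139.990pt
Golden ratio: 15.0 × 1.618⁶ = 269.130pt
Difference: 269.130 − 139.990 = 129.140pt

129.1pt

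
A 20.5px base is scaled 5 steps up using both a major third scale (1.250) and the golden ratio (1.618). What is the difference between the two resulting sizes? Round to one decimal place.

164.8px

Major third: 20.5 × 1.250⁵ = 62.561px
Golden ratio: 20.5 × 1.618⁵ = 227.325px
Difference: 227.325 − 62.561 = 164.764px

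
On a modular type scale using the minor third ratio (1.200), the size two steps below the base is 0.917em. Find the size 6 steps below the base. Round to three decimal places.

Moving from step -2 to step -6 is 4 steps down, so divide by r⁴.
0.917 ÷ 1.200⁴ = 0.917 ÷ 2.07360 ≈ 0.442

0.442em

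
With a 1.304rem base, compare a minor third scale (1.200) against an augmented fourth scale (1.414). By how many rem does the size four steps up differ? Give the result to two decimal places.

Minor third: 1.304 × 1.200⁴ = 2.7040rem
Augmented fourth: 1.304 × 1.414⁴ = 5.2129rem
Difference: 5.2129 − 2.7040 = 2.5089rem

2.51rem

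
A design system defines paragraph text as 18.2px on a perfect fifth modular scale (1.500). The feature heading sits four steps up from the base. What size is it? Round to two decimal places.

92.14px

A modular type scale is a geometric sequence: sizeₙ = base × rⁿ.
18.2 × 1.500⁴ = 18.2 × 5.06250 ≈ 92.14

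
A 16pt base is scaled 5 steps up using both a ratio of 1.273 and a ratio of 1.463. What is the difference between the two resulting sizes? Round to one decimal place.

At 1.273: 16.0 × 1.273⁵ = 53.489pt
At 1.463: 16.0 × 1.463⁵ = 107.236pt
Difference: 107.236 − 53.489 = 53.747pt

53.7pt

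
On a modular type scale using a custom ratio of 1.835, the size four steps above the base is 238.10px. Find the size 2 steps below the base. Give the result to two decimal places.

6.24px

238.10 ÷ 1.835⁶ = 238.10 ÷ 38.17828 ≈ 6.237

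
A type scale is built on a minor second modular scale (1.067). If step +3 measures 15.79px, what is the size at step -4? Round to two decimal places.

10.03px

The gap is -4 − (3) = -7 steps, so the factor is 1.067^-7.
15.79 ÷ 1.067⁷ = 15.79 ÷ 1.57453 ≈ 10.028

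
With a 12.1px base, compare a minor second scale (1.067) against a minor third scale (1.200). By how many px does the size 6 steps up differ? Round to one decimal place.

Minor second: 12.1 × 1.067⁶ = 17.855px
Minor third: 12.1 × 1.200⁶ = 36.130px
Difference: 36.130 − 17.855 = 18.275px

18.3px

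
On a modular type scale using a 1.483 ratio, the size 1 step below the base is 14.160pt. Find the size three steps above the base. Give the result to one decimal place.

68.5pt

The gap is 3 − (-1) = 4 steps, so the factor is 1.483^4.
14.160 × 1.483⁴ = 14.160 × 4.83687 ≈ 68.490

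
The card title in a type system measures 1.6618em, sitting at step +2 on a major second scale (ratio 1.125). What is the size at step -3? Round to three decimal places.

The gap is -3 − (2) = -5 steps, so the factor is 1.125^-5.
1.6618 ÷ 1.125⁵ = 1.6618 ÷ 1.80203 ≈ 0.922

0.922em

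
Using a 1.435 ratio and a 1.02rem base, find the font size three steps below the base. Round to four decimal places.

Each step on a modular scale multiplies by the ratio, so the size n steps from the base is base × ratioⁿ.
1.02 ÷ 1.435³ = 1.02 ÷ 2.95499 ≈ 0.3452

0.3452rem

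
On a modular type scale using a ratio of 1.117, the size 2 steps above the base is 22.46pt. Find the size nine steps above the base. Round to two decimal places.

48.73pt

The gap is 9 − (2) = 7 steps, so the factor is 1.117^7.
22.46 × 1.117⁷ = 22.46 × 2.16956 ≈ 48.728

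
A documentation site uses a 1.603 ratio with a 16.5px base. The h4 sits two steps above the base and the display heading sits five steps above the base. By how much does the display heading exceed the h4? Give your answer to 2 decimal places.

132.24px

Step 2: 16.5 × 1.603² = 42.3985px
Step 5: 16.5 × 1.603⁵ = 174.6431px
Difference: 174.6431 − 42.3985 = 132.2446px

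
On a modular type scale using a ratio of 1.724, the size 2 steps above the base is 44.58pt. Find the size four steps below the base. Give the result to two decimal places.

1.70pt

44.58 ÷ 1.724⁶ = 44.58 ÷ 26.25570 ≈ 1.698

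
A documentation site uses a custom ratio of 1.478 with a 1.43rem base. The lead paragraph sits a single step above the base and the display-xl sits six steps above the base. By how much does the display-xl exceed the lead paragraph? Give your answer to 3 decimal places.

Step 1: 1.43 × 1.478 = 2.11354rem
Step 6: 1.43 × 1.478⁶ = 14.90674rem
Difference: 14.90674 − 2.11354 = 12.79320rem

12.793rem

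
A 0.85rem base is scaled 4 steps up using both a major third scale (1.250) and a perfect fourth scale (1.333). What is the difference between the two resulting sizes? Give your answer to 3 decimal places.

Major third: 0.85 × 1.250⁴ = 2.07520rem
Perfect fourth: 0.85 × 1.333⁴ = 2.68373rem
Difference: 2.68373 − 2.07520 = 0.60853rem

0.609rem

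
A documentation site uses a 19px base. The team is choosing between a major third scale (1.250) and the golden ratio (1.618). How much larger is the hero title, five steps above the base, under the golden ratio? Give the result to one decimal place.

152.7px

Major third: 19.0 × 1.250⁵ = 57.983px
Golden ratio: 19.0 × 1.618⁵ = 210.691px
Difference: 210.691 − 57.983 = 152.708px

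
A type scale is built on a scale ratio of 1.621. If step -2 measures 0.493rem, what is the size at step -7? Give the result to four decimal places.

0.0440rem

0.493 ÷ 1.621⁵ = 0.493 ÷ 11.19219 ≈ 0.0440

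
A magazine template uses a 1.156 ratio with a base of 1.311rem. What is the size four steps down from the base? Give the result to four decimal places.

0.7341rem

1.311 ÷ 1.156⁴ = 1.311 ÷ 1.78579 ≈ 0.7341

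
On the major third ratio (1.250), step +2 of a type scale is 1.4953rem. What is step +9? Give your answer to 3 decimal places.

7.130rem

1.4953 × 1.250⁷ = 1.4953 × 4.76837 ≈ 7.130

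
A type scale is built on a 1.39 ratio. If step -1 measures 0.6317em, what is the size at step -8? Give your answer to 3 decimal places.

Moving from step -1 to step -8 is 7 steps down, so divide by r⁷.
0.6317 ÷ 1.39⁷ = 0.6317 ÷ 10.02544 ≈ 0.063

0.063em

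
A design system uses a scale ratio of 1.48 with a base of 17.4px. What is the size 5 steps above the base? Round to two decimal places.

123.55px

A modular type scale is a geometric sequence: sizeₙ = base × rⁿ.
17.4 × 1.48⁵ = 17.4 × 7.10082 ≈ 123.55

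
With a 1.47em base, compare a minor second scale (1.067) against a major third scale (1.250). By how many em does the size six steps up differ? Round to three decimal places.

Minor second: 1.47 × 1.067⁶ = 2.16922em
Major third: 1.47 × 1.250⁶ = 5.60760em
Difference: 5.60760 − 2.16922 = 3.43838em

3.438em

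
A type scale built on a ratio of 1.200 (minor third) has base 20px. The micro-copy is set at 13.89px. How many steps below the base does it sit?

1.200ⁿ = 20 / 13.89 = 1.4399
n = ln(1.4399) / ln(1.200) = 0.3646 / 0.1823 ≈ 2.00

2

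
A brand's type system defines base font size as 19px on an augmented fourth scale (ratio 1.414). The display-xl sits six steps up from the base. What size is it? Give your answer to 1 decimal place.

151.9px

Each step on a modular scale multiplies by the ratio, so the size n steps from the base is base × ratioⁿ.
19.0 × 1.414⁶ = 19.0 × 7.99275 ≈ 151.86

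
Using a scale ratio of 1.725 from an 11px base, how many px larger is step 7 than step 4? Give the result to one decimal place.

402.5px

Step 4: 11.0 × 1.725⁴ = 97.398px
Step 7: 11.0 × 1.725⁷ = 499.938px
Difference: 499.938 − 97.398 = 402.540px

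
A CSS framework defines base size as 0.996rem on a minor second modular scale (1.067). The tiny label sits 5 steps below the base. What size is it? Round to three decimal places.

0.996 ÷ 1.067⁵ = 0.996 ÷ 1.38300 ≈ 0.720

0.720rem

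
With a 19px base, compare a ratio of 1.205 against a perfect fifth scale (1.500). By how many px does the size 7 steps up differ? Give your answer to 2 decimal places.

254.54px

At 1.205: 19.0 × 1.205⁷ = 70.0911px
Perfect fifth: 19.0 × 1.500⁷ = 324.6328px
Difference: 324.6328 − 70.0911 = 254.5417px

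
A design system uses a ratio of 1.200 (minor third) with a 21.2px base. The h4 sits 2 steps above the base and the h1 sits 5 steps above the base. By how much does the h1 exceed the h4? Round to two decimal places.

22.22px

Step 2: 21.2 × 1.200² = 30.5280px
Step 5: 21.2 × 1.200⁵ = 52.7524px
Difference: 52.7524 − 30.5280 = 22.2244px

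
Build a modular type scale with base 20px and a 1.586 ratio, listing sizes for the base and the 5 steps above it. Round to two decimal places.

Step 0: 20px
Step 1: 20.0 × 1.586 = 31.72
Step 2: 20.0 × 1.586² = 50.31
Step 3: 20.0 × 1.586³ = 79.79
Step 4: 20.0 × 1.586⁴ = 126.54
Step 5: 20.0 × 1.586⁵ = 200.70

20.00px, 31.72px, 50.31px, 79.79px, 126.54px, 200.70px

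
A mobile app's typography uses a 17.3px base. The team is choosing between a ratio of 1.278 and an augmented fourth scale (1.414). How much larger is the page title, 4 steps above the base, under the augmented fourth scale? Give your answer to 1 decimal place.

23.0px

At 1.278: 17.3 × 1.278⁴ = 46.150px
Augmented fourth: 17.3 × 1.414⁴ = 69.158px
Difference: 69.158 − 46.150 = 23.008px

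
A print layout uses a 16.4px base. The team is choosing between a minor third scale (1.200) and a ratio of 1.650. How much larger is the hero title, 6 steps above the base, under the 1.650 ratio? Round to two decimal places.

Minor third: 16.4 × 1.200⁶ = 48.9701px
At 1.650: 16.4 × 1.650⁶ = 330.9387px
Difference: 330.9387 − 48.9701 = 281.9686px

281.97px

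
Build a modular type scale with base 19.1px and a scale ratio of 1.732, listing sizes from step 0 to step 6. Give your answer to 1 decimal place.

19.1px, 33.1px, 57.3px, 99.2px, 171.9px, 297.7px, 515.6px

Step 0: 19.1px
Step 1: 19.1 × 1.732 = 33.1
Step 2: 19.1 × 1.732² = 57.3
Step 3: 19.1 × 1.732³ = 99.2
Step 4: 19.1 × 1.732⁴ = 171.9
Step 5: 19.1 × 1.732⁵ = 297.7
Step 6: 19.1 × 1.732⁶ = 515.6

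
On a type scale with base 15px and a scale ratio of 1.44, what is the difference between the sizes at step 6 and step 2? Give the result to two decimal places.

Step 2: 15.0 × 1.44² = 31.1040px
Step 6: 15.0 × 1.44⁶ = 133.7415px
Difference: 133.7415 − 31.1040 = 102.6375px

102.64px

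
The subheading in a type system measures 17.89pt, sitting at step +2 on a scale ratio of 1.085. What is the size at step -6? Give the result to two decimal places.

17.89 ÷ 1.085⁸ = 17.89 ÷ 1.92060 ≈ 9.315

9.31pt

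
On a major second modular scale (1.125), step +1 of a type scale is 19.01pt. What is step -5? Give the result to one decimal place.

19.01 ÷ 1.125⁶ = 19.01 ÷ 2.02729 ≈ 9.377

9.4pt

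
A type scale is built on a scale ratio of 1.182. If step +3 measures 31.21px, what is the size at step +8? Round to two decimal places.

31.21 × 1.182⁵ = 31.21 × 2.30721 ≈ 72.008

72.01px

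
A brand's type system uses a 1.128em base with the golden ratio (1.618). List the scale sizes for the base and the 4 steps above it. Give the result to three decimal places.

1.128em, 1.825em, 2.953em, 4.778em, 7.731em

Step 0: 1.128em
Step 1: 1.128 × 1.618 = 1.825
Step 2: 1.128 × 1.618² = 2.953
Step 3: 1.128 × 1.618³ = 4.778
Step 4: 1.128 × 1.618⁴ = 7.731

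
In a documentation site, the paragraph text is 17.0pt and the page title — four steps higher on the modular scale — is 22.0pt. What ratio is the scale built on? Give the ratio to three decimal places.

1.067

The ratio satisfies 17.0 × r⁴ = 22.0, so r = (22.0 / 17.0)^(1/4).
r = 1.2941^(1/4) ≈ 1.0666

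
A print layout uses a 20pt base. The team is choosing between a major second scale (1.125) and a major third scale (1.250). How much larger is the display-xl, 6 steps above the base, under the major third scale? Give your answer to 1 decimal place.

35.7pt

Major second: 20.0 × 1.125⁶ = 40.546pt
Major third: 20.0 × 1.250⁶ = 76.294pt
Difference: 76.294 − 40.546 = 35.748pt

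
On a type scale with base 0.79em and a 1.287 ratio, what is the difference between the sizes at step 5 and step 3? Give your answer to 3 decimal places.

Step 3: 0.79 × 1.287³ = 1.68408em
Step 5: 0.79 × 1.287⁵ = 2.78946em
Difference: 2.78946 − 1.68408 = 1.10538em

1.105em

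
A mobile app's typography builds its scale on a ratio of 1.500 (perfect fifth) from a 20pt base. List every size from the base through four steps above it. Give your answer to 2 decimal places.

Step 0: 20pt
Step 1: 20.0 × 1.500 = 30.00
Step 2: 20.0 × 1.500² = 45.00
Step 3: 20.0 × 1.500³ = 67.50
Step 4: 20.0 × 1.500⁴ = 101.25

20.00pt, 30.00pt, 45.00pt, 67.50pt, 101.25pt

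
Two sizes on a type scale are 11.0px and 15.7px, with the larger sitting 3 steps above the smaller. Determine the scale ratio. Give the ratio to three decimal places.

The ratio satisfies 11.0 × r³ = 15.7, so r = (15.7 / 11.0)^(1/3).
r = 1.4273^(1/3) ≈ 1.1259

1.126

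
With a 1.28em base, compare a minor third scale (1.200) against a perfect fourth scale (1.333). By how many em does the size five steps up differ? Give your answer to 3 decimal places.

Minor third: 1.28 × 1.200⁵ = 3.18505em
Perfect fourth: 1.28 × 1.333⁵ = 5.38717em
Difference: 5.38717 − 3.18505 = 2.20212em

2.202em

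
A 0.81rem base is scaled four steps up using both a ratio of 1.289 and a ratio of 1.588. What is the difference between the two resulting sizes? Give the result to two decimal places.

At 1.289: 0.81 × 1.289⁴ = 2.2361rem
At 1.588: 0.81 × 1.588⁴ = 5.1509rem
Difference: 5.1509 − 2.2361 = 2.9148rem

2.91rem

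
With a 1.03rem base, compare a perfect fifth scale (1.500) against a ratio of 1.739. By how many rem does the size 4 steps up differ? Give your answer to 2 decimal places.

4.21rem

Perfect fifth: 1.03 × 1.500⁴ = 5.2144rem
At 1.739: 1.03 × 1.739⁴ = 9.4197rem
Difference: 9.4197 − 5.2144 = 4.2053rem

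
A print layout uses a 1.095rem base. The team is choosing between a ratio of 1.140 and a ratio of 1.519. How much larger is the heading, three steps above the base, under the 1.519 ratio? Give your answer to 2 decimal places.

2.22rem

At 1.140: 1.095 × 1.140³ = 1.6223rem
At 1.519: 1.095 × 1.519³ = 3.8378rem
Difference: 3.8378 − 1.6223 = 2.2155rem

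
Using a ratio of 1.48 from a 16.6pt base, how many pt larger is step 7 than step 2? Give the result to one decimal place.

221.8pt

Step 2: 16.6 × 1.48² = 36.361pt
Step 7: 16.6 × 1.48⁷ = 258.190pt
Difference: 258.190 − 36.361 = 221.829pt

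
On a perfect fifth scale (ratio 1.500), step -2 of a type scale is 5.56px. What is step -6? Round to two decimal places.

1.10px

Moving from step -2 to step -6 is 4 steps down, so divide by r⁴.
5.56 ÷ 1.500⁴ = 5.56 ÷ 5.06250 ≈ 1.098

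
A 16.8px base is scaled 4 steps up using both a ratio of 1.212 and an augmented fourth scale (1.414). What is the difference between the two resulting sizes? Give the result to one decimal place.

At 1.212: 16.8 × 1.212⁴ = 36.251px
Augmented fourth: 16.8 × 1.414⁴ = 67.159px
Difference: 67.159 − 36.251 = 30.908px

30.9px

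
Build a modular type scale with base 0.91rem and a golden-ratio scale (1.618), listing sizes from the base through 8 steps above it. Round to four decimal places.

Step 0: 0.91rem
Step 1: 0.91 × 1.618 = 1.4724
Step 2: 0.91 × 1.618² = 2.3823
Step 3: 0.91 × 1.618³ = 3.8546
Step 4: 0.91 × 1.618⁴ = 6.2367
Step 5: 0.91 × 1.618⁵ = 10.0910
Step 6: 0.91 × 1.618⁶ = 16.3272
Step 7: 0.91 × 1.618⁷ = 26.4175
Step 8: 0.91 × 1.618⁸ = 42.7434

0.9100rem, 1.4724rem, 2.3823rem, 3.8546rem, 6.2367rem, 10.0910rem, 16.3272rem, 26.4175rem, 42.7434rem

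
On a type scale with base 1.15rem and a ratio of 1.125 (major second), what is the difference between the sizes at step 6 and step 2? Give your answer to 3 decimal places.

0.876rem

Step 2: 1.15 × 1.125² = 1.45547rem
Step 6: 1.15 × 1.125⁶ = 2.33138rem
Difference: 2.33138 − 1.45547 = 0.87591rem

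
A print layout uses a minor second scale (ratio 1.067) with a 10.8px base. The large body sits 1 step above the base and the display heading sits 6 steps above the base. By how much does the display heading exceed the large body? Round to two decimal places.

4.41px

Step 1: 10.8 × 1.067 = 11.5236px
Step 6: 10.8 × 1.067⁶ = 15.9371px
Difference: 15.9371 − 11.5236 = 4.4135px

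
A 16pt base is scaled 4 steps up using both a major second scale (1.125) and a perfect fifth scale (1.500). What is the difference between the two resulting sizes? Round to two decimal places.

55.37pt

Major second: 16.0 × 1.125⁴ = 25.6289pt
Perfect fifth: 16.0 × 1.500⁴ = 81.0000pt
Difference: 81.0000 − 25.6289 = 55.3711pt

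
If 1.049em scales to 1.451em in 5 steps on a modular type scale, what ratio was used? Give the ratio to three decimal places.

r⁵ = 1.451 / 1.049, so r = (1.451/1.049)^(1/5).
r = 1.3832^(1/5) ≈ 1.0670

1.067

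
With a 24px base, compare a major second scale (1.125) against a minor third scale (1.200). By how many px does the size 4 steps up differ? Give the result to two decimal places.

Major second: 24.0 × 1.125⁴ = 38.4434px
Minor third: 24.0 × 1.200⁴ = 49.7664px
Difference: 49.7664 − 38.4434 = 11.3230px

11.32px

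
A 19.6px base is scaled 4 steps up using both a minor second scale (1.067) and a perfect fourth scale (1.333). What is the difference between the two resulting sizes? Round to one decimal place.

36.5px

Minor second: 19.6 × 1.067⁴ = 25.405px
Perfect fourth: 19.6 × 1.333⁴ = 61.884px
Difference: 61.884 − 25.405 = 36.479px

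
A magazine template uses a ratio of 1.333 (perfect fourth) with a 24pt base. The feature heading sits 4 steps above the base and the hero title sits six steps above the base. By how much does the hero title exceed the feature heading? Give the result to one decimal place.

58.9pt

Step 4: 24.0 × 1.333⁴ = 75.776pt
Step 6: 24.0 × 1.333⁶ = 134.646pt
Difference: 134.646 − 75.776 = 58.870pt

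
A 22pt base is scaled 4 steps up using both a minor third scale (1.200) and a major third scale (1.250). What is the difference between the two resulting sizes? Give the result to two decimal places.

8.09pt

Minor third: 22.0 × 1.200⁴ = 45.6192pt
Major third: 22.0 × 1.250⁴ = 53.7109pt
Difference: 53.7109 − 45.6192 = 8.0917pt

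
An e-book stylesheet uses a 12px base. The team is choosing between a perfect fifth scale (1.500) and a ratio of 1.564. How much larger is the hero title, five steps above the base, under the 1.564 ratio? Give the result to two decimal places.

Perfect fifth: 12.0 × 1.500⁵ = 91.1250px
At 1.564: 12.0 × 1.564⁵ = 112.2962px
Difference: 112.2962 − 91.1250 = 21.1712px

21.17px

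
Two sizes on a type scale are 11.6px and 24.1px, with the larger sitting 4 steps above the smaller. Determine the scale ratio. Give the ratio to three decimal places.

r⁴ = 24.1 / 11.6, so r = (24.1/11.6)^(1/4).
r = 2.0776^(1/4) ≈ 1.2006

1.201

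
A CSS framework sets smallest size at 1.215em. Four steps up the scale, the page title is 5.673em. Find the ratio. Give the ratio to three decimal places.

1.470

The ratio satisfies 1.215 × r⁴ = 5.673, so r = (5.673 / 1.215)^(1/4).
r = 4.6691^(1/4) ≈ 1.4700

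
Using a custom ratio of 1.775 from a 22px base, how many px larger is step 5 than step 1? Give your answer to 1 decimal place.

Step 1: 22.0 × 1.775 = 39.050px
Step 5: 22.0 × 1.775⁵ = 387.627px
Difference: 387.627 − 39.050 = 348.577px

348.6px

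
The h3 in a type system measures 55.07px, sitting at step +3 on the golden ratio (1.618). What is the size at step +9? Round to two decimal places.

55.07 × 1.618⁶ = 55.07 × 17.94201 ≈ 988.067

988.07px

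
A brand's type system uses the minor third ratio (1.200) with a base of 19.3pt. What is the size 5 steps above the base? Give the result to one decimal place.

A modular type scale is a geometric sequence: sizeₙ = base × rⁿ.
19.3 × 1.200⁵ = 19.3 × 2.48832 ≈ 48.02

48.0pt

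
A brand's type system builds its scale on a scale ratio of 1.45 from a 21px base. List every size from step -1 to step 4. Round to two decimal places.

14.48px, 21.00px, 30.45px, 44.15px, 64.02px, 92.83px

Step -1: 21.0 ÷ 1.45 = 14.48
Step 0: 21px
Step 1: 21.0 × 1.45 = 30.45
Step 2: 21.0 × 1.45² = 44.15
Step 3: 21.0 × 1.45³ = 64.02
Step 4: 21.0 × 1.45⁴ = 92.83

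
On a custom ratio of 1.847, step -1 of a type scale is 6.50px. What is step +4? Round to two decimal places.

The gap is 4 − (-1) = 5 steps, so the factor is 1.847^5.
6.50 × 1.847⁵ = 6.50 × 21.49485 ≈ 139.717

139.72px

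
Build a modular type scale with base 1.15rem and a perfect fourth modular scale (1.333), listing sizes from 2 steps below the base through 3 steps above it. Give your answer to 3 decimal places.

Step -2: 1.15 ÷ 1.333² = 0.647
Step -1: 1.15 ÷ 1.333 = 0.863
Step 0: 1.15rem
Step 1: 1.15 × 1.333 = 1.533
Step 2: 1.15 × 1.333² = 2.043
Step 3: 1.15 × 1.333³ = 2.724

0.647rem, 0.863rem, 1.150rem, 1.533rem, 2.043rem, 2.724rem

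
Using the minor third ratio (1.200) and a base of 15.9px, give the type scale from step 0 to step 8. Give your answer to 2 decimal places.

15.90px, 19.08px, 22.90px, 27.48px, 32.97px, 39.56px, 47.48px, 56.97px, 68.37px

Step 0: 15.9px
Step 1: 15.9 × 1.200 = 19.08
Step 2: 15.9 × 1.200² = 22.90
Step 3: 15.9 × 1.200³ = 27.48
Step 4: 15.9 × 1.200⁴ = 32.97
Step 5: 15.9 × 1.200⁵ = 39.56
Step 6: 15.9 × 1.200⁶ = 47.48
Step 7: 15.9 × 1.200⁷ = 56.97
Step 8: 15.9 × 1.200⁸ = 68.37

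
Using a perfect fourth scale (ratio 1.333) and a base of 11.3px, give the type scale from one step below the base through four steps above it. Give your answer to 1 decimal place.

8.5px, 11.3px, 15.1px, 20.1px, 26.8px, 35.7px

Step -1: 11.3 ÷ 1.333 = 8.5
Step 0: 11.3px
Step 1: 11.3 × 1.333 = 15.1
Step 2: 11.3 × 1.333² = 20.1
Step 3: 11.3 × 1.333³ = 26.8
Step 4: 11.3 × 1.333⁴ = 35.7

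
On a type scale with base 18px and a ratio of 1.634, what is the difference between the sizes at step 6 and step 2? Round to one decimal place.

294.5px

Step 2: 18.0 × 1.634² = 48.059px
Step 6: 18.0 × 1.634⁶ = 342.598px
Difference: 342.598 − 48.059 = 294.539px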